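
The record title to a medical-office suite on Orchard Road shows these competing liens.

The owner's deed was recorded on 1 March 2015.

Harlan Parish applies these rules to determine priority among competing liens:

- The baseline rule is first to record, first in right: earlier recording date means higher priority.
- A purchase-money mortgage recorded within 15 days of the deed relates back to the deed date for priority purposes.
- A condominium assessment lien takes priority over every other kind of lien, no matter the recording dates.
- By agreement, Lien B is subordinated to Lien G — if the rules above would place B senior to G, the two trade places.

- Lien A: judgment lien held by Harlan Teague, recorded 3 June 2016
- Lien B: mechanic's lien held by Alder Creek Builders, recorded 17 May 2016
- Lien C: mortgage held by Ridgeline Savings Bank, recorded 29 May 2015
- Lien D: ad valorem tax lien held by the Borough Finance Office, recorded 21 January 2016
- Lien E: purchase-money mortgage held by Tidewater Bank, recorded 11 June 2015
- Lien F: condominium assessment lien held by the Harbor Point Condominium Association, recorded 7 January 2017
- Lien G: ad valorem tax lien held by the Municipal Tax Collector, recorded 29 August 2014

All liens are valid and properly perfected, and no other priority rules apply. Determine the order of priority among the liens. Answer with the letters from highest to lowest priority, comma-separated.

Effective dates after the stated exceptions: E missed the 15-day window (102 days after the deed), so its recording date stands.
F is a condominium assessment lien and takes priority over every other lien.
Among the remaining liens, by effective date: G (29 August 2014), C (29 May 2015), E (11 June 2015), D (21 January 2016), B (17 May 2016), A (3 June 2016).
B already ranks below G; the subordination has no effect.

F, G, C, E, D, B, A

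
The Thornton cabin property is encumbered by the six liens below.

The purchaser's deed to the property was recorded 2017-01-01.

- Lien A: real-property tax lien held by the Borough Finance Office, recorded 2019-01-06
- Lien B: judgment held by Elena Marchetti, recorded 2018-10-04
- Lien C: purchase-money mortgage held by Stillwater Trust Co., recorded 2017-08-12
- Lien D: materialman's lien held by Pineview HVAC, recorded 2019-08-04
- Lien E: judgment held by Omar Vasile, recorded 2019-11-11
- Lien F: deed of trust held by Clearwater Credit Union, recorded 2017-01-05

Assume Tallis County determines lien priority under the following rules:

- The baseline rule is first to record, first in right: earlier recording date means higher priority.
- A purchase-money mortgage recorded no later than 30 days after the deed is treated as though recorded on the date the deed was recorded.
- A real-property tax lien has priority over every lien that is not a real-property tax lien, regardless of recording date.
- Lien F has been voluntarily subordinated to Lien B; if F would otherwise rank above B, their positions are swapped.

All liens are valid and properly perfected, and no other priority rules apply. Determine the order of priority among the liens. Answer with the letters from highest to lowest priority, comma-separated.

A, B, C, F, D, E

Effective dates after the stated exceptions: C missed the 30-day window (223 days after the deed), so its recording date stands.
As a real-property tax lien, A is senior to every other lien.
The other liens, earliest effective date first: F (2017-01-05), C (2017-08-12), B (2018-10-04), D (2019-08-04), E (2019-11-11).
The subordination applies — F was senior to B — so F and B swap.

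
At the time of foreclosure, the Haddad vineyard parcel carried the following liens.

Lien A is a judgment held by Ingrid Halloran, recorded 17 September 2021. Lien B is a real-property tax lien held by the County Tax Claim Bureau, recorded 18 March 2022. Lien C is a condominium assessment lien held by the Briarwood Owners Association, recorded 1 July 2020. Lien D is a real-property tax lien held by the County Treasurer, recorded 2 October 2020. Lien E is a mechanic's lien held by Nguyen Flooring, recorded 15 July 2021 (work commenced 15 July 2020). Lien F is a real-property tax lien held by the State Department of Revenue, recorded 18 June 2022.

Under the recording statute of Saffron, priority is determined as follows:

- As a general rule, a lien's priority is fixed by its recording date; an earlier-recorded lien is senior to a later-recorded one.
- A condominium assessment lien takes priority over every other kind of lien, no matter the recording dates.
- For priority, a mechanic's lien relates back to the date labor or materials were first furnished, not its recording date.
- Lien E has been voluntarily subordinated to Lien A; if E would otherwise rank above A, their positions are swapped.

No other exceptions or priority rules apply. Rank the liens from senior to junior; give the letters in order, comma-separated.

Effective dates after the stated exceptions: E's effective date is 15 July 2020, when work began.
C is a condominium assessment lien and takes priority over every other lien.
The other liens, earliest effective date first: E (15 July 2020), D (2 October 2020), A (17 September 2021), B (18 March 2022), F (18 June 2022).
E is senior to A before the subordination, so the two trade places.

C, A, D, E, B, F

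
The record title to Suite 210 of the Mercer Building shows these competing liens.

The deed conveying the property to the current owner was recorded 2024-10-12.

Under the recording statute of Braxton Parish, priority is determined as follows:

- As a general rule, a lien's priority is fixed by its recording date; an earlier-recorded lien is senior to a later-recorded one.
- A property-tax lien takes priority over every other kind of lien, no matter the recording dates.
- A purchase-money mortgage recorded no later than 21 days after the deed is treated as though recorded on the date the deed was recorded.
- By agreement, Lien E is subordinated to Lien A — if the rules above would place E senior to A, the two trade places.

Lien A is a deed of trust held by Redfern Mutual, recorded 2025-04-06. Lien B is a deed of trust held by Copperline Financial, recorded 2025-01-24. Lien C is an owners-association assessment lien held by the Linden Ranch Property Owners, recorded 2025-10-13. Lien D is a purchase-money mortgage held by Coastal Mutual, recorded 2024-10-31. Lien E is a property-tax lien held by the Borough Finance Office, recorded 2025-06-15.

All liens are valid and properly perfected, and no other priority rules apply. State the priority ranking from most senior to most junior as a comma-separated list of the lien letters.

Effective dates after the stated exceptions: D was recorded within the 21-day window, so its effective date is the deed date 2024-10-12.
E, as a property-tax lien, has superpriority and ranks first.
Ordering the rest by effective date: D (2024-10-12), B (2025-01-24), A (2025-04-06), C (2025-10-13).
Because E would otherwise rank above A, the subordination swaps them.

A, D, B, E, C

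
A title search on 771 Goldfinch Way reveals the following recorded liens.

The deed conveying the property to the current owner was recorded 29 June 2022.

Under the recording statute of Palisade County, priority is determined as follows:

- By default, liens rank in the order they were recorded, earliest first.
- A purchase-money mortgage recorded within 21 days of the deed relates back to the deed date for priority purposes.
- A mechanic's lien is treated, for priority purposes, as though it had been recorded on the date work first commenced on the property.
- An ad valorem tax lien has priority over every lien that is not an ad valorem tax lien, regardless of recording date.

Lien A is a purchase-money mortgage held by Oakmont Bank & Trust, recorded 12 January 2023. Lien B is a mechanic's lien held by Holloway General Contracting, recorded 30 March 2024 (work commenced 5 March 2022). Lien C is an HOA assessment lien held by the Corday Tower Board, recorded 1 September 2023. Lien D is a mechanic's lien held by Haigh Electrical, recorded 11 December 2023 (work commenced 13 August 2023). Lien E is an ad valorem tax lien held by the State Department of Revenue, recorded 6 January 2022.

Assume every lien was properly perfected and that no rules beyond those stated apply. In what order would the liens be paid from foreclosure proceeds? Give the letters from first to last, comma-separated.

Adjusting effective dates: A missed the 21-day window (197 days after the deed), so its recording date stands; B relates back to 5 March 2022 (work commenced); D is treated as recorded 13 August 2023, the work-commencement date.
As an ad valorem tax lien, E is senior to every other lien.
Among the remaining liens, by effective date: B (5 March 2022), A (12 January 2023), D (13 August 2023), C (1 September 2023).

E, B, A, D, C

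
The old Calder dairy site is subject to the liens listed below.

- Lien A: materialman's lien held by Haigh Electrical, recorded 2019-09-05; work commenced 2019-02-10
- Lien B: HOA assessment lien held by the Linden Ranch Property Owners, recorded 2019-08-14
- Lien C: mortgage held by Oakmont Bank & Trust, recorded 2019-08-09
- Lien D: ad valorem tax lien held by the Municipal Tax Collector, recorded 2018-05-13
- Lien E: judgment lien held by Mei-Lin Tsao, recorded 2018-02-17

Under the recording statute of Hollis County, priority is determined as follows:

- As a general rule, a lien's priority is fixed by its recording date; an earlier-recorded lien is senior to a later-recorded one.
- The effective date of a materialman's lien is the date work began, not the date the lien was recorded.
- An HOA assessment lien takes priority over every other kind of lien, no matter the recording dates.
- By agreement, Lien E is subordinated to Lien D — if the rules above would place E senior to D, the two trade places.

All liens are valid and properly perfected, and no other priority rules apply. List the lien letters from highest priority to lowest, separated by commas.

Effective dates: A relates back to 2019-02-10 (work commenced).
B, as an HOA assessment lien, has superpriority and ranks first.
Ordering the rest by effective date: E (2018-02-17), D (2018-05-13), A (2019-02-10), C (2019-08-09).
E would otherwise be senior to D, so under the subordination agreement E and D exchange positions.

B, D, E, A, C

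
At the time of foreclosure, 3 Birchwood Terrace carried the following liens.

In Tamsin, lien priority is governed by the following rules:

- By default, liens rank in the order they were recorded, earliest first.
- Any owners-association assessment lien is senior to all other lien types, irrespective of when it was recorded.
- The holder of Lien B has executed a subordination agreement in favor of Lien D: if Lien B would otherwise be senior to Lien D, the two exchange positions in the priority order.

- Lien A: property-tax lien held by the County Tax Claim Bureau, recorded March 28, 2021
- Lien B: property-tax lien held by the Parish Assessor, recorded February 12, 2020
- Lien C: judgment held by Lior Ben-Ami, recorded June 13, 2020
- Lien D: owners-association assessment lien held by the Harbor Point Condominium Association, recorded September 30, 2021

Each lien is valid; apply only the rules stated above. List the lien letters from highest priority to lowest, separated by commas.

D, as an owners-association assessment lien, has superpriority and ranks first.
The other liens, earliest effective date first: B (February 12, 2020), C (June 13, 2020), A (March 28, 2021).
B already ranks below D; the subordination has no effect.

D, B, C, A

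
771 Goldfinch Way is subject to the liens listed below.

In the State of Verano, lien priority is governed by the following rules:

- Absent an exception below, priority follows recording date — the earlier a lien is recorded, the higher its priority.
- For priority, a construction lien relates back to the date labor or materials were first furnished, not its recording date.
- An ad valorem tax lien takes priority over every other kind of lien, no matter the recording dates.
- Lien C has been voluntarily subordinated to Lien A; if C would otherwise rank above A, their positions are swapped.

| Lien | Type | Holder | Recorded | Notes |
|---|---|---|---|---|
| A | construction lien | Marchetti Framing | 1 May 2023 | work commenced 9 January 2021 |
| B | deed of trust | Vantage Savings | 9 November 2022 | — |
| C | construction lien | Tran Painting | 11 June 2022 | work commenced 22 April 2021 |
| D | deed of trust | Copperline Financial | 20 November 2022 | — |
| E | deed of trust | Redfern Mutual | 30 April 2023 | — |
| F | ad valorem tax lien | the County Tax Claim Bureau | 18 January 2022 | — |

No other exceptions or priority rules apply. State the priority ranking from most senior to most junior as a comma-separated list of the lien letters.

Effective dates: A's effective date is 9 January 2021, when work began; C is treated as recorded 22 April 2021, the work-commencement date.
As an ad valorem tax lien, F is senior to every other lien.
Ordering the rest by effective date: A (9 January 2021), C (22 April 2021), B (9 November 2022), D (20 November 2022), E (30 April 2023).
Since C is not senior to A, the subordination leaves the order unchanged.

F, A, C, B, D, E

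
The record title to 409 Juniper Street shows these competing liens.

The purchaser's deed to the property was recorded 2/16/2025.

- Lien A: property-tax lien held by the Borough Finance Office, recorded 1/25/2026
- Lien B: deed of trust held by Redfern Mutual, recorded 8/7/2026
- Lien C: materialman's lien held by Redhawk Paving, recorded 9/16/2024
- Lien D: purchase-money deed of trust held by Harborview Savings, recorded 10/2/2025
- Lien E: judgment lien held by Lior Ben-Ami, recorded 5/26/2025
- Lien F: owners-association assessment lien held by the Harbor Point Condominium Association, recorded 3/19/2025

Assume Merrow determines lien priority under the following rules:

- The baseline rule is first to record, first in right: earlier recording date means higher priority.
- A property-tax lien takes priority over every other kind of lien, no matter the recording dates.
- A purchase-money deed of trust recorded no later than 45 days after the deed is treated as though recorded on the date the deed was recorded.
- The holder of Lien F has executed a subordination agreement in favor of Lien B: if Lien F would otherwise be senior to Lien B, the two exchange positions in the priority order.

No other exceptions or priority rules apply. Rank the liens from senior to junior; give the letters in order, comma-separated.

A, C, B, E, D, F

Effective dates: D was recorded 228 days after the deed, outside the 45-day window, so it keeps its recording date.
A is a property-tax lien, so it outranks all other liens regardless of date.
Ordering the rest by effective date: C (9/16/2024), F (3/19/2025), E (5/26/2025), D (10/2/2025), B (8/7/2026).
F is senior to B before the subordination, so the two trade places.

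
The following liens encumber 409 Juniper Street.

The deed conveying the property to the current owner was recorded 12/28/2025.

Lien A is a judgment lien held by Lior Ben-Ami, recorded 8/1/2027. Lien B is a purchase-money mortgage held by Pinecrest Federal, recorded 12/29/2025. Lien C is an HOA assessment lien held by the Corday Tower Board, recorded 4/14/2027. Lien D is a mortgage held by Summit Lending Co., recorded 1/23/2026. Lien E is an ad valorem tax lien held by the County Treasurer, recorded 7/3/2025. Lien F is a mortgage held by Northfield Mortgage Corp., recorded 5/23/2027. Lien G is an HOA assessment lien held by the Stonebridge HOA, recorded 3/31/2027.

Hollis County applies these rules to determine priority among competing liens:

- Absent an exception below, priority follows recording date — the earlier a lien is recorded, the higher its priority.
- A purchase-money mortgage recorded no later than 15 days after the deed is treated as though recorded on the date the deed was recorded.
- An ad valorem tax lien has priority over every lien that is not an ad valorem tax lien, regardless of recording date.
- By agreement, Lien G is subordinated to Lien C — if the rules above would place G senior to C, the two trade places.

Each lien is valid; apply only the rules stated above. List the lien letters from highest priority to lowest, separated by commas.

E, B, D, C, G, F, A

First, effective dates: B was recorded within the 15-day window, so its effective date is the deed date 12/28/2025.
E is an ad valorem tax lien and takes priority over every other lien.
The other liens, earliest effective date first: B (12/28/2025), D (1/23/2026), G (3/31/2027), C (4/14/2027), F (5/23/2027), A (8/1/2027).
The subordination applies — G was senior to C — so G and C swap.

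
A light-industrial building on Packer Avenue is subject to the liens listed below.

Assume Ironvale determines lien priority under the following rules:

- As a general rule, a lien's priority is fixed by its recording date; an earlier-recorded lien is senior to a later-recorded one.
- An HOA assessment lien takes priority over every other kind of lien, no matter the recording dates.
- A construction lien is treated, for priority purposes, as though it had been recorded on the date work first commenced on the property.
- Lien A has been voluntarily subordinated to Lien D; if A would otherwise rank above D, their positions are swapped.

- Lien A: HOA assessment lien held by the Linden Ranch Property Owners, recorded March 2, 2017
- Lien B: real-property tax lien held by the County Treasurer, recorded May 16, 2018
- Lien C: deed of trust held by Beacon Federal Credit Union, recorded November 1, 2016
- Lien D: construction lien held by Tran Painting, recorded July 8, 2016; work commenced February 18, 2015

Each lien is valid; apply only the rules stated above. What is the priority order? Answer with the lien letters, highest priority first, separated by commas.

Effective dates: D relates back to February 18, 2015 (work commenced).
A is an HOA assessment lien and takes priority over every other lien.
The other liens, earliest effective date first: D (February 18, 2015), C (November 1, 2016), B (May 16, 2018).
A is senior to D before the subordination, so the two trade places.

D, A, C, B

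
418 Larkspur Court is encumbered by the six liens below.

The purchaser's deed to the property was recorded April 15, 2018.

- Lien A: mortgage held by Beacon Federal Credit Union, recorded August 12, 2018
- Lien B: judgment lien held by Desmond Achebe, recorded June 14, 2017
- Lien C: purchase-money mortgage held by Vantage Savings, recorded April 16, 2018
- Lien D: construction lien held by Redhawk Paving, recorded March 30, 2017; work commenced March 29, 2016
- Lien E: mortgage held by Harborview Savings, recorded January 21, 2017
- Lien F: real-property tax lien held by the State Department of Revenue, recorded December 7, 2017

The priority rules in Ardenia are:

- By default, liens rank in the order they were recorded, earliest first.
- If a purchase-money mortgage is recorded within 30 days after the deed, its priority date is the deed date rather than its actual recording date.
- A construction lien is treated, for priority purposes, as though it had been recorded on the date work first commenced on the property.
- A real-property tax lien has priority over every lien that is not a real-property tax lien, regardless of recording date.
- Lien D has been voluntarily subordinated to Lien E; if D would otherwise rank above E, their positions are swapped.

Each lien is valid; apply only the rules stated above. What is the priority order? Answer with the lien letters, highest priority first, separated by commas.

Adjusting effective dates: C was recorded within the 30-day window, so its effective date is the deed date April 15, 2018; D relates back to March 29, 2016 (work commenced).
As a real-property tax lien, F is senior to every other lien.
Among the remaining liens, by effective date: D (March 29, 2016), E (January 21, 2017), B (June 14, 2017), C (April 15, 2018), A (August 12, 2018).
D would otherwise be senior to E, so under the subordination agreement D and E exchange positions.

F, E, D, B, C, A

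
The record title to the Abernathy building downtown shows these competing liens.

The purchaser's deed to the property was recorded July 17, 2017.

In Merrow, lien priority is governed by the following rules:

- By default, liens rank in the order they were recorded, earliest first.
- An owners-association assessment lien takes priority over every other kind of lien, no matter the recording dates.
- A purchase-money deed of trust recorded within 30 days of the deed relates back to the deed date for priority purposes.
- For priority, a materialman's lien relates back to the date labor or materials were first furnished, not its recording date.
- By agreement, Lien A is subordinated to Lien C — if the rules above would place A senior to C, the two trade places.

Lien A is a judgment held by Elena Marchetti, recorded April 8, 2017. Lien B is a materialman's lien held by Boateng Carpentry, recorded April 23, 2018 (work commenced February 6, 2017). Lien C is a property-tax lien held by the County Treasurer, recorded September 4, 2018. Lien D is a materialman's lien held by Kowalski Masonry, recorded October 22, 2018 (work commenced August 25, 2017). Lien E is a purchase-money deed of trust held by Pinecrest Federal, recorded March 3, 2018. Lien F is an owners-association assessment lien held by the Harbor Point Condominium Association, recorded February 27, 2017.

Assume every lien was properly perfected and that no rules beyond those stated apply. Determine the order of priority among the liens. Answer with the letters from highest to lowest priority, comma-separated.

Adjusting effective dates: B relates back to February 6, 2017 (work commenced); D relates back to August 25, 2017 (work commenced); E was recorded 229 days after the deed — beyond 30 days — so no relation-back applies.
F is an owners-association assessment lien, so it outranks all other liens regardless of date.
The other liens, earliest effective date first: B (February 6, 2017), A (April 8, 2017), D (August 25, 2017), E (March 3, 2018), C (September 4, 2018).
A would otherwise be senior to C, so under the subordination agreement A and C exchange positions.

F, B, C, D, E, A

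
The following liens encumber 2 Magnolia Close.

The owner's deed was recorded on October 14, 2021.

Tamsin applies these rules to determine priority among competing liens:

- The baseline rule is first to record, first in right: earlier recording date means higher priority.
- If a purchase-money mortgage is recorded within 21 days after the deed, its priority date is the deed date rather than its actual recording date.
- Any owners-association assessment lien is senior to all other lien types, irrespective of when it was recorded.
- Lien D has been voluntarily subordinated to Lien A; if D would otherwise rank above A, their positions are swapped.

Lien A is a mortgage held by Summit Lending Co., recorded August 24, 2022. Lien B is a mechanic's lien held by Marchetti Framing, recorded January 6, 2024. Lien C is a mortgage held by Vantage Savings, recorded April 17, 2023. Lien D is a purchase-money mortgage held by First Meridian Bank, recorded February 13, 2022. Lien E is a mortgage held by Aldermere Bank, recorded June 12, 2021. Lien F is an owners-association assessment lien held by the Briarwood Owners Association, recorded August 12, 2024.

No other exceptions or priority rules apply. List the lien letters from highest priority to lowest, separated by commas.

First, effective dates: D missed the 21-day window (122 days after the deed), so its recording date stands.
F, as an owners-association assessment lien, has superpriority and ranks first.
The other liens, earliest effective date first: E (June 12, 2021), D (February 13, 2022), A (August 24, 2022), C (April 17, 2023), B (January 6, 2024).
Because D would otherwise rank above A, the subordination swaps them.

F, E, A, D, C, B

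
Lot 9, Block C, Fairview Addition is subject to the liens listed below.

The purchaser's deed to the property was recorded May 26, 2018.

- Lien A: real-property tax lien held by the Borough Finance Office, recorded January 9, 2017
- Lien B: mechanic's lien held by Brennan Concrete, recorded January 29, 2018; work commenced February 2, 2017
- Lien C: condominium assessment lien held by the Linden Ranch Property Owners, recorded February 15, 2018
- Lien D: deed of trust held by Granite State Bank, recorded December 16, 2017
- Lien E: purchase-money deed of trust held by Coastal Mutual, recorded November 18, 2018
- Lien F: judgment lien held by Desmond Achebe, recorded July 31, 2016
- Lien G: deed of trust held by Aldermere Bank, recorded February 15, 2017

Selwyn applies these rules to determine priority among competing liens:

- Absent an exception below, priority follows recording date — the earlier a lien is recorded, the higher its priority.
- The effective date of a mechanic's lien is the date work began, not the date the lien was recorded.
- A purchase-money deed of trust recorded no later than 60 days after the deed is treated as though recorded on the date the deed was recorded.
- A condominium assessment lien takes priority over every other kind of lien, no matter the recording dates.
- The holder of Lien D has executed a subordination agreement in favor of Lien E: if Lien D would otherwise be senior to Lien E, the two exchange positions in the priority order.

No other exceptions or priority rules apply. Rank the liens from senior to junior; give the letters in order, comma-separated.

C, F, A, B, G, E, D

Adjusting effective dates: B's effective date is February 2, 2017, when work began; E was recorded 176 days after the deed, outside the 60-day window, so it keeps its recording date.
As a condominium assessment lien, C is senior to every other lien.
Remaining liens by effective date: F (July 31, 2016), A (January 9, 2017), B (February 2, 2017), G (February 15, 2017), D (December 16, 2017), E (November 18, 2018).
D would otherwise be senior to E, so under the subordination agreement D and E exchange positions.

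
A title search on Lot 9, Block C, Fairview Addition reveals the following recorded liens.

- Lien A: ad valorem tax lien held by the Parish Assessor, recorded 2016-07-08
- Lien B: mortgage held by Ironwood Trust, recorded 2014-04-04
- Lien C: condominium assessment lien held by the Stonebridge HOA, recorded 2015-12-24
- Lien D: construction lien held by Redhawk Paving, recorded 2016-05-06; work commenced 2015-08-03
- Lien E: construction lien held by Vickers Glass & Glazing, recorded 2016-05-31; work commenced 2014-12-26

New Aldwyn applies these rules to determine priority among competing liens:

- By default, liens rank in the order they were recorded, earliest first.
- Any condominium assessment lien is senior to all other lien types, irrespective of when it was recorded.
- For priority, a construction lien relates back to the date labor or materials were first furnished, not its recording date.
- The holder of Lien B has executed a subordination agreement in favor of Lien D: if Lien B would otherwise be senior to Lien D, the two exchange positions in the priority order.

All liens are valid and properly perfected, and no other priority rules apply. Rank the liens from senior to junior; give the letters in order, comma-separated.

C, D, E, B, A

First, effective dates: D's effective date is 2015-08-03, when work began; E's effective date is 2014-12-26, when work began.
C, as a condominium assessment lien, has superpriority and ranks first.
The other liens, earliest effective date first: B (2014-04-04), E (2014-12-26), D (2015-08-03), A (2016-07-08).
B is senior to D before the subordination, so the two trade places.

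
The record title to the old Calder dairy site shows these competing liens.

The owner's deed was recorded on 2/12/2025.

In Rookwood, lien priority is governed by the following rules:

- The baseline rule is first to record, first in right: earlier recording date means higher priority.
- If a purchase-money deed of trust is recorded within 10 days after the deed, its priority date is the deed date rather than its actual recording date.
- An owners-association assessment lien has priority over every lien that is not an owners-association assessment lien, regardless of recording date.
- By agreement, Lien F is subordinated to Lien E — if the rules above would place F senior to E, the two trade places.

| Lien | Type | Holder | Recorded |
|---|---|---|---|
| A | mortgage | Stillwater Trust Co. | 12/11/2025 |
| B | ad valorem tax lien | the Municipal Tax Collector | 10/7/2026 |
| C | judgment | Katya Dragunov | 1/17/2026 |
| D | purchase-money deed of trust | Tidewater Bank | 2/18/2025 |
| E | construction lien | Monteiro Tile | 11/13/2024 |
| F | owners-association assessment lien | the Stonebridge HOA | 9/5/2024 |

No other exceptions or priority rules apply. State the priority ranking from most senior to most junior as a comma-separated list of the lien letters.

First, effective dates: D was recorded within the 10-day window, so its effective date is the deed date 2/12/2025.
F is an owners-association assessment lien, so it outranks all other liens regardless of date.
Ordering the rest by effective date: E (11/13/2024), D (2/12/2025), A (12/11/2025), C (1/17/2026), B (10/7/2026).
F would otherwise be senior to E, so under the subordination agreement F and E exchange positions.

E, F, D, A, C, B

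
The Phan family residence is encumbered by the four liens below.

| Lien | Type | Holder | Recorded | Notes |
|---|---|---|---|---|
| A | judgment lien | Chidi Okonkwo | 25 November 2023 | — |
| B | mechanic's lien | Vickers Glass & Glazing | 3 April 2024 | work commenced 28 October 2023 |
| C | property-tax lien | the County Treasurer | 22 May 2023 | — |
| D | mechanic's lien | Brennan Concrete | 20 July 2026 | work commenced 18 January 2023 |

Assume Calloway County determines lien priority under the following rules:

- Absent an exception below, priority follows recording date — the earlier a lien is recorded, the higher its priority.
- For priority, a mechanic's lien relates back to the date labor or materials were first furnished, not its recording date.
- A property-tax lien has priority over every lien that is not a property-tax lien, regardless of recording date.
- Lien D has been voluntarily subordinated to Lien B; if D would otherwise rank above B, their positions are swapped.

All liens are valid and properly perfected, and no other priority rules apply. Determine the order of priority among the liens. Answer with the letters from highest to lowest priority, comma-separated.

C, B, D, A

Effective dates after the stated exceptions: B is treated as recorded 28 October 2023, the work-commencement date; D relates back to 18 January 2023 (work commenced).
As a property-tax lien, C is senior to every other lien.
Remaining liens by effective date: D (18 January 2023), B (28 October 2023), A (25 November 2023).
D is senior to B before the subordination, so the two trade places.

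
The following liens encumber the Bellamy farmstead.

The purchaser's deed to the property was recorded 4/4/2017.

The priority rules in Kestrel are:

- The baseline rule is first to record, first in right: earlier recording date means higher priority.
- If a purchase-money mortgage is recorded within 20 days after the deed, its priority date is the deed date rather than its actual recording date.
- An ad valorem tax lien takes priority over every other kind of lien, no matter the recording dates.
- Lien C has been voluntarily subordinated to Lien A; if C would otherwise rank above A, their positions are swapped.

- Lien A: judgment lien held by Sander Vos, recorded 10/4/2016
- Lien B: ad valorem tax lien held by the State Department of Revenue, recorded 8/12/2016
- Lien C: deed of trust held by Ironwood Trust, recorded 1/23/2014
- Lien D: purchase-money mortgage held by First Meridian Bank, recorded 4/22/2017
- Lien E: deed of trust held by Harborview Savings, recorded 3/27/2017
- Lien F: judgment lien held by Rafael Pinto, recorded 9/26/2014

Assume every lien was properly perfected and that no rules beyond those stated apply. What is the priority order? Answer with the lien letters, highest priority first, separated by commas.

Effective dates after the stated exceptions: D relates back to the deed date 4/4/2017.
B is an ad valorem tax lien, so it outranks all other liens regardless of date.
The other liens, earliest effective date first: C (1/23/2014), F (9/26/2014), A (10/4/2016), E (3/27/2017), D (4/4/2017).
The subordination applies — C was senior to A — so C and A swap.

B, A, F, C, E, D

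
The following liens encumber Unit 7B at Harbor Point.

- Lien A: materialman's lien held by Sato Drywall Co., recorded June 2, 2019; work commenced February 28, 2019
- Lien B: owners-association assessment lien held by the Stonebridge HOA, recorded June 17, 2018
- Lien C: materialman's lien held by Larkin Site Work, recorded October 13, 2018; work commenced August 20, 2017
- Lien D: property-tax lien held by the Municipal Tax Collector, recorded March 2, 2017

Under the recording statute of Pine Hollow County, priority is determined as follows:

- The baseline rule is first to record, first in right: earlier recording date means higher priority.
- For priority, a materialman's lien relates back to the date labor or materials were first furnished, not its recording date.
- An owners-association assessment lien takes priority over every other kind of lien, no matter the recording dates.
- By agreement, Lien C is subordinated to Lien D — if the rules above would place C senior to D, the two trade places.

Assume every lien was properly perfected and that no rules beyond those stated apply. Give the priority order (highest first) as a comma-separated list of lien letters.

B, D, C, A

Effective dates after the stated exceptions: A relates back to February 28, 2019 (work commenced); C's effective date is August 20, 2017, when work began.
B is an owners-association assessment lien and takes priority over every other lien.
Remaining liens by effective date: D (March 2, 2017), C (August 20, 2017), A (February 28, 2019).
C already ranks below D; the subordination has no effect.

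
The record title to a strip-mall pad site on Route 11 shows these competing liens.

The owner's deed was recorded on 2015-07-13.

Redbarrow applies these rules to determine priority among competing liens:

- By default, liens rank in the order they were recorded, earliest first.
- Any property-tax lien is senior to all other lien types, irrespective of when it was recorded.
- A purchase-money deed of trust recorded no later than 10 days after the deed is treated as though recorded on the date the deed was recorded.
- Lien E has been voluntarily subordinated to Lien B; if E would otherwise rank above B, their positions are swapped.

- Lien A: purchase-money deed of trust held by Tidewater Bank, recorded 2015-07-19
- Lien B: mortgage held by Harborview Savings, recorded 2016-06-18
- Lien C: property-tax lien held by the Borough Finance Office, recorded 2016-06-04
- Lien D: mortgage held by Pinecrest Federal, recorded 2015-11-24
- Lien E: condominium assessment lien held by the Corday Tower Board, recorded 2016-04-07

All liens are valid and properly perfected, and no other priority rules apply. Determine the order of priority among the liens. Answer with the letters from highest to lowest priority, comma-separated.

First, effective dates: A relates back to the deed date 2015-07-13.
As a property-tax lien, C is senior to every other lien.
Remaining liens by effective date: A (2015-07-13), D (2015-11-24), E (2016-04-07), B (2016-06-18).
The subordination applies — E was senior to B — so E and B swap.

C, A, D, B, E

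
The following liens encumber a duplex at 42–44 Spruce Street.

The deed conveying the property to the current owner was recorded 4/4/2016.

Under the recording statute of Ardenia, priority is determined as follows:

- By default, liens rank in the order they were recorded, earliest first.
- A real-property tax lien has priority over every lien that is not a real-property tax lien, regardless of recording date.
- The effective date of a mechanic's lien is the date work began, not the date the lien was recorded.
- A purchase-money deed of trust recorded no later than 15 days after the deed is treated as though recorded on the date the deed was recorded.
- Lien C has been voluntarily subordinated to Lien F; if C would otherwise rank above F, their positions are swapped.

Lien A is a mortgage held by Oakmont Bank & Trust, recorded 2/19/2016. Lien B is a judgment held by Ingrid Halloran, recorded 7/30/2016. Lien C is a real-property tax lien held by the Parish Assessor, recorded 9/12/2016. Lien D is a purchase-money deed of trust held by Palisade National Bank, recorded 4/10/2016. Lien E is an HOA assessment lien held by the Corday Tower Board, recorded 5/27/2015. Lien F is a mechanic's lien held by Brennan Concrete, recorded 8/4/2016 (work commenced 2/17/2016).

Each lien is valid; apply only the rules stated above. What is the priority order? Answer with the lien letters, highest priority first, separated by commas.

F, E, C, A, D, B

First, effective dates: D was recorded within the 15-day window, so its effective date is the deed date 4/4/2016; F's effective date is 2/17/2016, when work began.
C is a real-property tax lien and takes priority over every other lien.
Ordering the rest by effective date: E (5/27/2015), F (2/17/2016), A (2/19/2016), D (4/4/2016), B (7/30/2016).
C would otherwise be senior to F, so under the subordination agreement C and F exchange positions.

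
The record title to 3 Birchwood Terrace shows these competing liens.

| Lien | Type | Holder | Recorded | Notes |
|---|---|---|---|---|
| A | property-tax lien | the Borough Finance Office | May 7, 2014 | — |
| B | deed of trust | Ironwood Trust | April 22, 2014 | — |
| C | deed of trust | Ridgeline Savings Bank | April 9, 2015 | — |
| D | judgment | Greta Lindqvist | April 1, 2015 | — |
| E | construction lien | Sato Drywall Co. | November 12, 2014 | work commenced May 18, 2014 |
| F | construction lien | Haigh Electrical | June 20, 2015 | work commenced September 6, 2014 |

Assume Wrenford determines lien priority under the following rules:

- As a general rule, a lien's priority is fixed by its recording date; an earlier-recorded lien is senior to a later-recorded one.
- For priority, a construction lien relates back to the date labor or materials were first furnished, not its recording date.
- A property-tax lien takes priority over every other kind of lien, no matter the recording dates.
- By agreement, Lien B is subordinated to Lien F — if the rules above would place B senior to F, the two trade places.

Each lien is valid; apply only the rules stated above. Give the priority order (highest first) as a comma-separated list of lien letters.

A, F, E, B, D, C

Adjusting effective dates: E is treated as recorded May 18, 2014, the work-commencement date; F relates back to September 6, 2014 (work commenced).
A is a property-tax lien and takes priority over every other lien.
The other liens, earliest effective date first: B (April 22, 2014), E (May 18, 2014), F (September 6, 2014), D (April 1, 2015), C (April 9, 2015).
The subordination applies — B was senior to F — so B and F swap.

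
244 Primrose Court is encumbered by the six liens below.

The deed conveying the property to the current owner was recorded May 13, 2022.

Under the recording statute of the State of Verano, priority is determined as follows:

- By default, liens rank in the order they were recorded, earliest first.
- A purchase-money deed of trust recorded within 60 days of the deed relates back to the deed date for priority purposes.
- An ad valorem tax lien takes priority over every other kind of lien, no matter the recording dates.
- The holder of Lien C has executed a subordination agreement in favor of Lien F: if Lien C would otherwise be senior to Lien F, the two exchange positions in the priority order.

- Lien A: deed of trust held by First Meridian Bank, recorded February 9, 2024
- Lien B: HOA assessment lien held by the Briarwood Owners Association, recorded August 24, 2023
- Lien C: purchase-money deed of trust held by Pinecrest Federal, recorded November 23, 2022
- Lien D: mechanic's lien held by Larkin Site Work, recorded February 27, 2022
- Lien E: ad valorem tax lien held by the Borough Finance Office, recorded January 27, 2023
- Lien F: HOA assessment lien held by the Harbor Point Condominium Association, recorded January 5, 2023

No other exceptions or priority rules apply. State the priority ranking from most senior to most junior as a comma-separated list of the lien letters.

Effective dates after the stated exceptions: C missed the 60-day window (194 days after the deed), so its recording date stands.
E, as an ad valorem tax lien, has superpriority and ranks first.
Remaining liens by effective date: D (February 27, 2022), C (November 23, 2022), F (January 5, 2023), B (August 24, 2023), A (February 9, 2024).
C is senior to F before the subordination, so the two trade places.

E, D, F, C, B, A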